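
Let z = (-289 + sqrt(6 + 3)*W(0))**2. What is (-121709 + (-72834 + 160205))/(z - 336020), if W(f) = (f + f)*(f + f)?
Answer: 34338/252499 ≈ 0.13599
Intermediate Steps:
W(f) = 4*f**2 (W(f) = (2*f)*(2*f) = 4*f**2)
z = 83521 (z = (-289 + sqrt(6 + 3)*(4*0**2))**2 = (-289 + sqrt(9)*(4*0))**2 = (-289 + 3*0)**2 = (-289 + 0)**2 = (-289)**2 = 83521)
(-121709 + (-72834 + 160205))/(z - 336020) = (-121709 + (-72834 + 160205))/(83521 - 336020) = (-121709 + 87371)/(-252499) = -34338*(-1/252499) = 34338/252499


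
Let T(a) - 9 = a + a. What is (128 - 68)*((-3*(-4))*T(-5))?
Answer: -720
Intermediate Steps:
T(a) = 9 + 2*a (T(a) = 9 + (a + a) = 9 + 2*a)
(128 - 68)*((-3*(-4))*T(-5)) = (128 - 68)*((-3*(-4))*(9 + 2*(-5))) = 60*(12*(9 - 10)) = 60*(12*(-1)) = 60*(-12) = -720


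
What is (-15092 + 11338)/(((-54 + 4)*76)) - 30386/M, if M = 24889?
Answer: -11016747/47289100 ≈ -0.23297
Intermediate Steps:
(-15092 + 11338)/(((-54 + 4)*76)) - 30386/M = (-15092 + 11338)/(((-54 + 4)*76)) - 30386/24889 = -3754/((-50*76)) - 30386*1/24889 = -3754/(-3800) - 30386/24889 = -3754*(-1/3800) - 30386/24889 = 1877/1900 - 30386/24889 = -11016747/47289100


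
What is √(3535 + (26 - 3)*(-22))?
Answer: √3029 ≈ 55.036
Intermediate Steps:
√(3535 + (26 - 3)*(-22)) = √(3535 + 23*(-22)) = √(3535 - 506) = √3029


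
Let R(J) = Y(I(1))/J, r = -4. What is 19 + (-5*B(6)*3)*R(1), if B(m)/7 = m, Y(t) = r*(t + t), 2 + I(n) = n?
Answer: -5021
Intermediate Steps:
I(n) = -2 + n
Y(t) = -8*t (Y(t) = -4*(t + t) = -8*t)
B(m) = 7*m
R(J) = 8/J (R(J) = (-8*(-2 + 1))/J = (-8*(-1))/J = 8/J)
19 + (-5*B(6)*3)*R(1) = 19 + (-35*6*3)*(8/1) = 19 + (-5*42*3)*(8*1) = 19 - 210*3*8 = 19 - 630*8 = 19 - 5040 = -5021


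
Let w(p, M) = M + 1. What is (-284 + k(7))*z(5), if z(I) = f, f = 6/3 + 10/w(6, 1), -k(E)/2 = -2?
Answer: -1960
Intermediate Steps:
w(p, M) = 1 + M
k(E) = 4 (k(E) = -2*(-2) = 4)
f = 7 (f = 6/3 + 10/(1 + 1) = 6*(⅓) + 10/2 = 2 + 10*(½) = 2 + 5 = 7)
z(I) = 7
(-284 + k(7))*z(5) = (-284 + 4)*7 = -280*7 = -1960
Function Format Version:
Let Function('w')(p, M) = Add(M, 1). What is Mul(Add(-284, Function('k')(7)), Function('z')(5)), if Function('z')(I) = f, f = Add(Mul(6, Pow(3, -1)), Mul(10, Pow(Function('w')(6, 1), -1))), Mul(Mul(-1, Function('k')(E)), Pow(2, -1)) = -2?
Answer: -1960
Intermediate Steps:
Function('w')(p, M) = Add(1, M)
Function('k')(E) = 4 (Function('k')(E) = Mul(-2, -2) = 4)
f = 7 (f = Add(Mul(6, Pow(3, -1)), Mul(10, Pow(Add(1, 1), -1))) = Add(Mul(6, Rational(1, 3)), Mul(10, Pow(2, -1))) = Add(2, Mul(10, Rational(1, 2))) = Add(2, 5) = 7)
Function('z')(I) = 7
Mul(Add(-284, Function('k')(7)), Function('z')(5)) = Mul(Add(-284, 4), 7) = Mul(-280, 7) = -1960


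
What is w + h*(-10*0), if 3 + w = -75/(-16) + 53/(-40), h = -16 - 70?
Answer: 29/80 ≈ 0.36250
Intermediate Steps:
h = -86
w = 29/80 (w = -3 + (-75/(-16) + 53/(-40)) = -3 + (-75*(-1/16) + 53*(-1/40)) = -3 + (75/16 - 53/40) = -3 + 269/80 = 29/80 ≈ 0.36250)
w + h*(-10*0) = 29/80 - (-860)*0 = 29/80 - 86*0 = 29/80 + 0 = 29/80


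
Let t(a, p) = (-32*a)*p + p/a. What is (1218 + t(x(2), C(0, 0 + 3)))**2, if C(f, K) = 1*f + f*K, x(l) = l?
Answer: 1483524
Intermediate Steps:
C(f, K) = f + K*f
t(a, p) = p/a - 32*a*p (t(a, p) = -32*a*p + p/a = p/a - 32*a*p)
(1218 + t(x(2), C(0, 0 + 3)))**2 = (1218 + ((0*(1 + (0 + 3)))/2 - 32*2*0*(1 + (0 + 3))))**2 = (1218 + ((0*(1 + 3))*(1/2) - 32*2*0*(1 + 3)))**2 = (1218 + ((0*4)*(1/2) - 32*2*0*4))**2 = (1218 + (0*(1/2) - 32*2*0))**2 = (1218 + (0 + 0))**2 = (1218 + 0)**2 = 1218**2 = 1483524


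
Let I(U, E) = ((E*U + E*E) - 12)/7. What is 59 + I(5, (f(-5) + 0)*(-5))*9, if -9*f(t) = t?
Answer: 2245/63 ≈ 35.635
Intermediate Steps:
f(t) = -t/9
I(U, E) = -12/7 + E²/7 + E*U/7 (I(U, E) = ((E*U + E²) - 12)*(⅐) = ((E² + E*U) - 12)*(⅐) = (-12 + E² + E*U)*(⅐) = -12/7 + E²/7 + E*U/7)
59 + I(5, (f(-5) + 0)*(-5))*9 = 59 + (-12/7 + ((-⅑*(-5) + 0)*(-5))²/7 + (⅐)*((-⅑*(-5) + 0)*(-5))*5)*9 = 59 + (-12/7 + ((5/9 + 0)*(-5))²/7 + (⅐)*((5/9 + 0)*(-5))*5)*9 = 59 + (-12/7 + ((5/9)*(-5))²/7 + (⅐)*((5/9)*(-5))*5)*9 = 59 + (-12/7 + (-25/9)²/7 + (⅐)*(-25/9)*5)*9 = 59 + (-12/7 + (⅐)*(625/81) - 125/63)*9 = 59 + (-12/7 + 625/567 - 125/63)*9 = 59 - 1472/567*9 = 59 - 1472/63 = 2245/63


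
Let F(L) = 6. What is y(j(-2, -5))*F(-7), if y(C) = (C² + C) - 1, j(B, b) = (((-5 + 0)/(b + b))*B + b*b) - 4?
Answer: 2514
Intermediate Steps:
j(B, b) = -4 + b² - 5*B/(2*b) (j(B, b) = ((-5*1/(2*b))*B + b²) - 4 = ((-5/(2*b))*B + b²) - 4 = (-5*B/(2*b) + b²) - 4 = (b² - 5*B/(2*b)) - 4 = -4 + b² - 5*B/(2*b))
y(C) = -1 + C + C² (y(C) = (C + C²) - 1 = -1 + C + C²)
y(j(-2, -5))*F(-7) = (-1 + (-4 + (-5)² - 5/2*(-2)/(-5)) + (-4 + (-5)² - 5/2*(-2)/(-5))²)*6 = (-1 + (-4 + 25 - 5/2*(-2)*(-⅕)) + (-4 + 25 - 5/2*(-2)*(-⅕))²)*6 = (-1 + (-4 + 25 - 1) + (-4 + 25 - 1)²)*6 = (-1 + 20 + 20²)*6 = (-1 + 20 + 400)*6 = 419*6 = 2514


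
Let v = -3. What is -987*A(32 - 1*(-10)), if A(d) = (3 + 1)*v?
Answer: 11844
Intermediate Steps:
A(d) = -12 (A(d) = (3 + 1)*(-3) = 4*(-3) = -12)
-987*A(32 - 1*(-10)) = -987*(-12) = 11844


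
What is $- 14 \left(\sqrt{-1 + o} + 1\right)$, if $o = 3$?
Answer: $-14 - 14 \sqrt{2} \approx -33.799$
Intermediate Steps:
$- 14 \left(\sqrt{-1 + o} + 1\right) = - 14 \left(\sqrt{-1 + 3} + 1\right) = - 14 \left(\sqrt{2} + 1\right) = - 14 \left(1 + \sqrt{2}\right) = -14 - 14 \sqrt{2}$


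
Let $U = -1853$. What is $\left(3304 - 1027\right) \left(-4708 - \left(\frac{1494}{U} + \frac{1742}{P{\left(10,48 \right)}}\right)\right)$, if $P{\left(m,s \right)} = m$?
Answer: $- \frac{102979859301}{9265} \approx -1.1115 \cdot 10^{7}$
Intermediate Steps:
$\left(3304 - 1027\right) \left(-4708 - \left(\frac{1494}{U} + \frac{1742}{P{\left(10,48 \right)}}\right)\right) = \left(3304 - 1027\right) \left(-4708 - \left(- \frac{1494}{1853} + \frac{871}{5}\right)\right) = 2277 \left(-4708 - \frac{1606493}{9265}\right) = 2277 \left(- \frac{45226113}{9265}\right) = - \frac{102979859301}{9265}$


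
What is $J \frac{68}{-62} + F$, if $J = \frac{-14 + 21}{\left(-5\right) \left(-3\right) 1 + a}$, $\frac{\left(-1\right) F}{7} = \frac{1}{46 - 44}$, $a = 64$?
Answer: $- \frac{17619}{4898} \approx -3.5972$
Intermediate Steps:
$F = - \frac{7}{2}$ ($F = - \frac{7}{46 - 44} = - \frac{7}{2} \approx -3.5$)
$J = \frac{7}{79}$ ($J = \frac{-14 + 21}{\left(-5\right) \left(-3\right) 1 + 64} = \frac{7}{15 \cdot 1 + 64} = \frac{7}{15 + 64} = \frac{7}{79} \approx 0.088608$)
$J \frac{68}{-62} + F = \frac{7 \frac{68}{-62}}{79} - \frac{7}{2} = \frac{7 \cdot 68 \left(- \frac{1}{62}\right)}{79} - \frac{7}{2} = \frac{7}{79} \left(- \frac{34}{31}\right) - \frac{7}{2} = - \frac{238}{2449} - \frac{7}{2} = - \frac{17619}{4898}$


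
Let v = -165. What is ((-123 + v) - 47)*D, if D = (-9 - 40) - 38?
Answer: 29145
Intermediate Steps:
D = -87 (D = -49 - 38 = -87)
((-123 + v) - 47)*D = ((-123 - 165) - 47)*(-87) = (-288 - 47)*(-87) = -335*(-87) = 29145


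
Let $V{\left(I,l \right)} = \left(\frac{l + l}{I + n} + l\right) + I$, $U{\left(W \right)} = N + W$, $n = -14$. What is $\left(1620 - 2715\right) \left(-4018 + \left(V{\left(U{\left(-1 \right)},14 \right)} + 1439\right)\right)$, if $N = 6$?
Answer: $\frac{8419820}{3} \approx 2.8066 \cdot 10^{6}$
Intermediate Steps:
$U{\left(W \right)} = 6 + W$
$V{\left(I,l \right)} = I + l + \frac{2 l}{-14 + I}$ ($V{\left(I,l \right)} = \left(\frac{l + l}{I - 14} + l\right) + I = \left(\frac{2 l}{-14 + I} + l\right) + I = \left(l + \frac{2 l}{-14 + I}\right) + I = I + l + \frac{2 l}{-14 + I}$)
$\left(1620 - 2715\right) \left(-4018 + \left(V{\left(U{\left(-1 \right)},14 \right)} + 1439\right)\right) = \left(1620 - 2715\right) \left(-4018 + \left(\frac{\left(6 - 1\right)^{2} - 14 \left(6 - 1\right) - 168 + \left(6 - 1\right) 14}{-14 + \left(6 - 1\right)} + 1439\right)\right) = - 1095 \left(-4018 + \left(\frac{5^{2} - 70 - 168 + 5 \cdot 14}{-14 + 5} + 1439\right)\right) = - 1095 \left(-4018 + \left(\frac{25 - 70 - 168 + 70}{-9} + 1439\right)\right) = - 1095 \left(-4018 + \left(\left(- \frac{1}{9}\right) \left(-143\right) + 1439\right)\right) = - 1095 \left(-4018 + \left(\frac{143}{9} + 1439\right)\right) = - 1095 \left(-4018 + \frac{13094}{9}\right) = \left(-1095\right) \left(- \frac{23068}{9}\right) = \frac{8419820}{3}$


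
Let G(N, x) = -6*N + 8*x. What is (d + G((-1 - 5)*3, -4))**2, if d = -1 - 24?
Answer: 2601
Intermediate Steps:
d = -25
(d + G((-1 - 5)*3, -4))**2 = (-25 + (-6*(-1 - 5)*3 + 8*(-4)))**2 = (-25 + (-(-36)*3 - 32))**2 = (-25 + (-6*(-18) - 32))**2 = (-25 + (108 - 32))**2 = (-25 + 76)**2 = 51**2 = 2601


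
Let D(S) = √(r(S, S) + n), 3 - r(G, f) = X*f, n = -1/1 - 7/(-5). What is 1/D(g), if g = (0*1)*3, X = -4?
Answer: √85/17 ≈ 0.54233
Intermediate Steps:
n = ⅖ (n = -1*1 - 7*(-⅕) = -1 + 7/5 = ⅖ ≈ 0.40000)
g = 0 (g = 0*3 = 0)
r(G, f) = 3 + 4*f (r(G, f) = 3 - (-4)*f = 3 + 4*f)
D(S) = √(17/5 + 4*S) (D(S) = √((3 + 4*S) + ⅖) = √(17/5 + 4*S))
1/D(g) = 1/(√(85 + 100*0)/5) = 1/(√(85 + 0)/5) = 1/(√85/5) = √85/17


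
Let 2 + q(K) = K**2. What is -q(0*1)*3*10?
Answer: 60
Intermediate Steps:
q(K) = -2 + K**2
-q(0*1)*3*10 = -(-2 + (0*1)**2)*3*10 = -(-2 + 0**2)*3*10 = -(-2 + 0)*3*10 = -(-2*3)*10 = -(-6)*10 = -1*(-60) = 60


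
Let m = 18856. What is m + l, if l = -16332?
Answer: 2524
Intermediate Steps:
m + l = 18856 - 16332 = 2524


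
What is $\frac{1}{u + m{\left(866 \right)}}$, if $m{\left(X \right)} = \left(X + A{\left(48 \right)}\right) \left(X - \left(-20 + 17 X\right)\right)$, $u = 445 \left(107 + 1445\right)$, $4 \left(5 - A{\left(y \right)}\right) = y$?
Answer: $- \frac{1}{11194484} \approx -8.933 \cdot 10^{-8}$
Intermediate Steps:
$A{\left(y \right)} = 5 - \frac{y}{4}$
$u = 690640$ ($u = 445 \cdot 1552 = 690640$)
$m{\left(X \right)} = \left(-7 + X\right) \left(20 - 16 X\right)$ ($m{\left(X \right)} = \left(X + \left(5 - 12\right)\right) \left(X - \left(-20 + 17 X\right)\right) = \left(X - 7\right) \left(20 - 16 X\right) = \left(-7 + X\right) \left(20 - 16 X\right)$)
$\frac{1}{u + m{\left(866 \right)}} = \frac{1}{690640 - \left(-114172 + 11999296\right)} = \frac{1}{690640 - 11885124} = \frac{1}{-11194484} = - \frac{1}{11194484}$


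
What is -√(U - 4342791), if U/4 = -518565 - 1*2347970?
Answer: -I*√15808931 ≈ -3976.0*I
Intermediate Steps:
U = -11466140 (U = 4*(-518565 - 1*2347970) = 4*(-518565 - 2347970) = 4*(-2866535) = -11466140)
-√(U - 4342791) = -√(-11466140 - 4342791) = -√(-15808931) = -I*√15808931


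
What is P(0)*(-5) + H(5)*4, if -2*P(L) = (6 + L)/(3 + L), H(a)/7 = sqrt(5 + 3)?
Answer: 5 + 56*sqrt(2) ≈ 84.196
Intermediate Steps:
H(a) = 14*sqrt(2) (H(a) = 7*sqrt(5 + 3) = 7*sqrt(8) = 7*(2*sqrt(2)) = 14*sqrt(2))
P(L) = -(6 + L)/(2*(3 + L))
P(0)*(-5) + H(5)*4 = ((-6 - 1*0)/(2*(3 + 0)))*(-5) + (14*sqrt(2))*4 = ((1/2)*(-6 + 0)/3)*(-5) + 56*sqrt(2) = ((1/2)*(1/3)*(-6))*(-5) + 56*sqrt(2) = -1*(-5) + 56*sqrt(2) = 5 + 56*sqrt(2)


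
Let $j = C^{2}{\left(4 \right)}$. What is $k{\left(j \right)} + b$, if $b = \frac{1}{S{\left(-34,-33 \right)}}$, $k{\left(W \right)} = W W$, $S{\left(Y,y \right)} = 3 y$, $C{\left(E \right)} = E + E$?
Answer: $\frac{405503}{99} \approx 4096.0$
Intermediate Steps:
$C{\left(E \right)} = 2 E$
$j = 64$ ($j = \left(2 \cdot 4\right)^{2} = 8^{2} = 64$)
$k{\left(W \right)} = W^{2}$
$b = - \frac{1}{99}$ ($b = \frac{1}{3 \left(-33\right)} = \frac{1}{-99} = - \frac{1}{99} \approx -0.010101$)
$k{\left(j \right)} + b = 64^{2} - \frac{1}{99} = 4096 - \frac{1}{99} = \frac{405503}{99}$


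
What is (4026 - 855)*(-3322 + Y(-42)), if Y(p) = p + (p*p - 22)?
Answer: -5143362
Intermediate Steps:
Y(p) = -22 + p + p² (Y(p) = p + (p² - 22) = p + (-22 + p²) = -22 + p + p²)
(4026 - 855)*(-3322 + Y(-42)) = (4026 - 855)*(-3322 + (-22 - 42 + (-42)²)) = 3171*(-3322 + (-22 - 42 + 1764)) = 3171*(-3322 + 1700) = 3171*(-1622) = -5143362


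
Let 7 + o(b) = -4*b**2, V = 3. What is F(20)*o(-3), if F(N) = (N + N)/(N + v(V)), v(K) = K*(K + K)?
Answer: -860/19 ≈ -45.263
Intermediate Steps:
v(K) = 2*K**2 (v(K) = K*(2*K) = 2*K**2)
F(N) = 2*N/(18 + N) (F(N) = (N + N)/(N + 2*3**2) = (2*N)/(N + 2*9) = (2*N)/(N + 18) = (2*N)/(18 + N) = 2*N/(18 + N))
o(b) = -7 - 4*b**2
F(20)*o(-3) = (2*20/(18 + 20))*(-7 - 4*(-3)**2) = (2*20/38)*(-7 - 4*9) = (2*20*(1/38))*(-7 - 36) = (20/19)*(-43) = -860/19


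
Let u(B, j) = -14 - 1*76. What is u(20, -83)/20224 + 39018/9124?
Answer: 98534859/23065472 ≈ 4.2720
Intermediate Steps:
u(B, j) = -90 (u(B, j) = -14 - 76 = -90)
u(20, -83)/20224 + 39018/9124 = -90/20224 + 39018/9124 = -90*1/20224 + 39018*(1/9124) = -45/10112 + 19509/4562 = 98534859/23065472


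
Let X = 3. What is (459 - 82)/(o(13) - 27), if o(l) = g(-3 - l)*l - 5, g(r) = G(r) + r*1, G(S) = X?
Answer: -377/201 ≈ -1.8756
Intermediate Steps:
G(S) = 3
g(r) = 3 + r (g(r) = 3 + r*1 = 3 + r)
o(l) = -5 - l**2 (o(l) = (3 + (-3 - l))*l - 5 = (-l)*l - 5 = -l**2 - 5 = -5 - l**2)
(459 - 82)/(o(13) - 27) = (459 - 82)/((-5 - 1*13**2) - 27) = 377/((-5 - 1*169) - 27) = 377/((-5 - 169) - 27) = 377/(-174 - 27) = 377/(-201) = 377*(-1/201) = -377/201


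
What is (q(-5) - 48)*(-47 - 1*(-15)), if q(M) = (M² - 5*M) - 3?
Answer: 32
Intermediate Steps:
q(M) = -3 + M² - 5*M
(q(-5) - 48)*(-47 - 1*(-15)) = ((-3 + (-5)² - 5*(-5)) - 48)*(-47 - 1*(-15)) = ((-3 + 25 + 25) - 48)*(-47 + 15) = (47 - 48)*(-32) = -1*(-32) = 32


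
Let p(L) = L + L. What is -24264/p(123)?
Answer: -4044/41 ≈ -98.634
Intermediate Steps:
p(L) = 2*L
-24264/p(123) = -24264/(2*123) = -24264/246 = -24264*1/246 = -4044/41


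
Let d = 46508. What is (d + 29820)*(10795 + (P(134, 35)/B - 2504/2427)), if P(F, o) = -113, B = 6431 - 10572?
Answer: 8280205680990656/10050207 ≈ 8.2388e+8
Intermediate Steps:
B = -4141
(d + 29820)*(10795 + (P(134, 35)/B - 2504/2427)) = (46508 + 29820)*(10795 + (-113/(-4141) - 2504/2427)) = 76328*(10795 + (-113*(-1/4141) - 2504*1/2427)) = 76328*(10795 + (113/4141 - 2504/2427)) = 76328*(10795 - 10094813/10050207) = 76328*(108481889752/10050207) = 8280205680990656/10050207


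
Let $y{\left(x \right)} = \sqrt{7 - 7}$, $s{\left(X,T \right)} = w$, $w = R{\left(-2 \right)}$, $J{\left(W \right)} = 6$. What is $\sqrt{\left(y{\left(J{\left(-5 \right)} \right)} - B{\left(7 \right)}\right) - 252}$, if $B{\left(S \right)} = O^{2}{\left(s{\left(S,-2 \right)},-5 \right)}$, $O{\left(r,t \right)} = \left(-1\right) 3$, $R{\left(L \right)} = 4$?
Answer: $3 i \sqrt{29} \approx 16.155 i$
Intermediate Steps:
$w = 4$
$s{\left(X,T \right)} = 4$
$O{\left(r,t \right)} = -3$
$B{\left(S \right)} = 9$ ($B{\left(S \right)} = \left(-3\right)^{2} = 9$)
$y{\left(x \right)} = 0$ ($y{\left(x \right)} = \sqrt{0} = 0$)
$\sqrt{\left(y{\left(J{\left(-5 \right)} \right)} - B{\left(7 \right)}\right) - 252} = \sqrt{\left(0 - 9\right) - 252} = \sqrt{-9 - 252} = \sqrt{-261} = 3 i \sqrt{29}$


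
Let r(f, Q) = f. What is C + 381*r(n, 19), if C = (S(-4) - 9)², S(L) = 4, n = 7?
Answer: 2692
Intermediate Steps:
C = 25 (C = (4 - 9)² = (-5)² = 25)
C + 381*r(n, 19) = 25 + 381*7 = 25 + 2667 = 2692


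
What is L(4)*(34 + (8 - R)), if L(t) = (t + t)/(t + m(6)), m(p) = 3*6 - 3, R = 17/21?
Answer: 6920/399 ≈ 17.343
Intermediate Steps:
R = 17/21 (R = 17*(1/21) = 17/21 ≈ 0.80952)
m(p) = 15 (m(p) = 18 - 3 = 15)
L(t) = 2*t/(15 + t) (L(t) = (t + t)/(t + 15) = (2*t)/(15 + t) = 2*t/(15 + t))
L(4)*(34 + (8 - R)) = (2*4/(15 + 4))*(34 + (8 - 1*17/21)) = (2*4/19)*(34 + (8 - 17/21)) = (2*4*(1/19))*(34 + 151/21) = (8/19)*(865/21) = 6920/399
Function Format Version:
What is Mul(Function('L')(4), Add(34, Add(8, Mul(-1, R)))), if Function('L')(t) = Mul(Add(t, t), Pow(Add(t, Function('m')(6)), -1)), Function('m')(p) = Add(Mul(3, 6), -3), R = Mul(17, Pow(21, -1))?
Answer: Rational(6920, 399) ≈ 17.343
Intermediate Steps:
R = Rational(17, 21) (R = Mul(17, Rational(1, 21)) = Rational(17, 21) ≈ 0.80952)
Function('m')(p) = 15 (Function('m')(p) = Add(18, -3) = 15)
Function('L')(t) = Mul(2, t, Pow(Add(15, t), -1)) (Function('L')(t) = Mul(Add(t, t), Pow(Add(t, 15), -1)) = Mul(Mul(2, t), Pow(Add(15, t), -1)) = Mul(2, t, Pow(Add(15, t), -1)))
Mul(Function('L')(4), Add(34, Add(8, Mul(-1, R)))) = Mul(Mul(2, 4, Pow(Add(15, 4), -1)), Add(34, Add(8, Mul(-1, Rational(17, 21))))) = Mul(Mul(2, 4, Pow(19, -1)), Add(34, Add(8, Rational(-17, 21)))) = Mul(Mul(2, 4, Rational(1, 19)), Add(34, Rational(151, 21))) = Mul(Rational(8, 19), Rational(865, 21)) = Rational(6920, 399)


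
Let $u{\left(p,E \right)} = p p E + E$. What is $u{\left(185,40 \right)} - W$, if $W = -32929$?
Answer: $1401969$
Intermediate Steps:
$u{\left(p,E \right)} = E + E p^{2}$ ($u{\left(p,E \right)} = p^{2} E + E = E p^{2} + E = E + E p^{2}$)
$u{\left(185,40 \right)} - W = 40 \left(1 + 185^{2}\right) - -32929 = 40 \left(1 + 34225\right) + 32929 = 40 \cdot 34226 + 32929 = 1369040 + 32929 = 1401969$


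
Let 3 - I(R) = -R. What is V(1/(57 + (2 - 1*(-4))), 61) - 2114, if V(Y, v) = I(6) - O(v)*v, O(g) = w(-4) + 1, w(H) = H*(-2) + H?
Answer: -2410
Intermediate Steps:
w(H) = -H (w(H) = -2*H + H = -H)
O(g) = 5 (O(g) = -1*(-4) + 1 = 4 + 1 = 5)
I(R) = 3 + R (I(R) = 3 - (-1)*R = 3 + R)
V(Y, v) = 9 - 5*v (V(Y, v) = (3 + 6) - 5*v = 9 - 5*v)
V(1/(57 + (2 - 1*(-4))), 61) - 2114 = (9 - 5*61) - 2114 = (9 - 305) - 2114 = -296 - 2114 = -2410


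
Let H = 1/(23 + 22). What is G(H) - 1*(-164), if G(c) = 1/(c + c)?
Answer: 373/2 ≈ 186.50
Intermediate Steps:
H = 1/45 ≈ 0.022222
G(c) = 1/(2*c)
G(H) - 1*(-164) = 1/(2*(1/45)) - 1*(-164) = (½)*45 + 164 = 45/2 + 164 = 373/2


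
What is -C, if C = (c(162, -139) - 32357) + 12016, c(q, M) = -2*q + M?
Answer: 20804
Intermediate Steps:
c(q, M) = M - 2*q
C = -20804 (C = ((-139 - 2*162) - 32357) + 12016 = ((-139 - 324) - 32357) + 12016 = (-463 - 32357) + 12016 = -32820 + 12016 = -20804)
-C = -1*(-20804) = 20804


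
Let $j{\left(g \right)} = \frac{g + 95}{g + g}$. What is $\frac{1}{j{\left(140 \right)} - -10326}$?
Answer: $\frac{56}{578303} \approx 9.6835 \cdot 10^{-5}$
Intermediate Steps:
$j{\left(g \right)} = \frac{95 + g}{2 g}$
$\frac{1}{j{\left(140 \right)} - -10326} = \frac{1}{\frac{95 + 140}{2 \cdot 140} - -10326} = \frac{1}{\frac{1}{2} \cdot \frac{1}{140} \cdot 235 + 10326} = \frac{1}{\frac{47}{56} + 10326} = \frac{1}{\frac{578303}{56}} = \frac{56}{578303}$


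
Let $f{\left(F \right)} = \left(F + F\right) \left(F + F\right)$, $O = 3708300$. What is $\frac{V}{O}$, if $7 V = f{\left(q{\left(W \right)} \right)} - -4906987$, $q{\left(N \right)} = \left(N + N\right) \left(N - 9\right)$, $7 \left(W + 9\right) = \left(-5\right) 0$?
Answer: $\frac{5326891}{25958100} \approx 0.20521$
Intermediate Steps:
$W = -9$ ($W = -9 + \frac{\left(-5\right) 0}{7} = -9 + \frac{1}{7} \cdot 0 = -9 + 0 = -9$)
$q{\left(N \right)} = 2 N \left(-9 + N\right)$
$f{\left(F \right)} = 4 F^{2}$ ($f{\left(F \right)} = 2 F 2 F = 4 F^{2}$)
$V = \frac{5326891}{7}$ ($V = \frac{4 \left(2 \left(-9\right) \left(-9 - 9\right)\right)^{2} - -4906987}{7} = \frac{4 \left(2 \left(-9\right) \left(-18\right)\right)^{2} + 4906987}{7} = \frac{4 \cdot 324^{2} + 4906987}{7} = \frac{4 \cdot 104976 + 4906987}{7} = \frac{419904 + 4906987}{7} = \frac{1}{7} \cdot 5326891 = \frac{5326891}{7} \approx 7.6098 \cdot 10^{5}$)
$\frac{V}{O} = \frac{5326891}{7 \cdot 3708300} = \frac{5326891}{7} \cdot \frac{1}{3708300} = \frac{5326891}{25958100}$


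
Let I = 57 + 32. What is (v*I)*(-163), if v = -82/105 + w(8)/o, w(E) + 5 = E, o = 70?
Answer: 449717/42 ≈ 10708.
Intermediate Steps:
w(E) = -5 + E
I = 89
v = -31/42 (v = -82/105 + (-5 + 8)/70 = -82*1/105 + 3*(1/70) = -82/105 + 3/70 = -31/42 ≈ -0.73810)
(v*I)*(-163) = -31/42*89*(-163) = -2759/42*(-163) = 449717/42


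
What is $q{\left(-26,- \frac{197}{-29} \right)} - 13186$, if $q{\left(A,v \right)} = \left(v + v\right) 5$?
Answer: $- \frac{380424}{29} \approx -13118.0$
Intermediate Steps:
$q{\left(A,v \right)} = 10 v$ ($q{\left(A,v \right)} = 2 v 5 = 10 v$)
$q{\left(-26,- \frac{197}{-29} \right)} - 13186 = 10 \left(- \frac{197}{-29}\right) - 13186 = 10 \left(\left(-197\right) \left(- \frac{1}{29}\right)\right) - 13186 = 10 \cdot \frac{197}{29} - 13186 = \frac{1970}{29} - 13186 = - \frac{380424}{29}$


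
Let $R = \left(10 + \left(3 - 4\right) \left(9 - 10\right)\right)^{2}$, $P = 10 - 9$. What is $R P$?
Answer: $121$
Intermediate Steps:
$P = 1$ ($P = 10 - 9 = 1$)
$R = 121$ ($R = \left(10 - -1\right)^{2} = \left(10 + 1\right)^{2} = 11^{2} = 121$)
$R P = 121 \cdot 1 = 121$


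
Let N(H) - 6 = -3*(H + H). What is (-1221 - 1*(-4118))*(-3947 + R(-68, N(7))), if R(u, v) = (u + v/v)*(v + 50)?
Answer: -14151845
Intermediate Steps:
N(H) = 6 - 6*H (N(H) = 6 - 3*(H + H) = 6 - 6*H)
R(u, v) = (1 + u)*(50 + v) (R(u, v) = (u + 1)*(50 + v) = (1 + u)*(50 + v))
(-1221 - 1*(-4118))*(-3947 + R(-68, N(7))) = (-1221 - 1*(-4118))*(-3947 + (50 + (6 - 6*7) + 50*(-68) - 68*(6 - 6*7))) = (-1221 + 4118)*(-3947 + (50 + (6 - 42) - 3400 - 68*(6 - 42))) = 2897*(-3947 + (50 - 36 - 3400 - 68*(-36))) = 2897*(-3947 + (50 - 36 - 3400 + 2448)) = 2897*(-3947 - 938) = 2897*(-4885) = -14151845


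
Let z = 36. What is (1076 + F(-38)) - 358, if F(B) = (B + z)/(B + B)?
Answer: 27285/38 ≈ 718.03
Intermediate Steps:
F(B) = (36 + B)/(2*B) (F(B) = (B + 36)/(B + B) = (36 + B)/((2*B)) = (36 + B)*(1/(2*B)) = (36 + B)/(2*B))
(1076 + F(-38)) - 358 = (1076 + (1/2)*(36 - 38)/(-38)) - 358 = (1076 + (1/2)*(-1/38)*(-2)) - 358 = (1076 + 1/38) - 358 = 40889/38 - 358 = 27285/38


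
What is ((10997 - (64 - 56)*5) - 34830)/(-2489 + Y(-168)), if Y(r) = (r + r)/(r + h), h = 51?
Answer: 931047/96959 ≈ 9.6025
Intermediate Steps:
Y(r) = 2*r/(51 + r) (Y(r) = (r + r)/(r + 51) = (2*r)/(51 + r) = 2*r/(51 + r))
((10997 - (64 - 56)*5) - 34830)/(-2489 + Y(-168)) = ((10997 - (64 - 56)*5) - 34830)/(-2489 + 2*(-168)/(51 - 168)) = ((10997 - 8*5) - 34830)/(-2489 + 2*(-168)/(-117)) = ((10997 - 1*40) - 34830)/(-2489 + 2*(-168)*(-1/117)) = ((10997 - 40) - 34830)/(-2489 + 112/39) = (10957 - 34830)/(-96959/39) = -23873*(-39/96959) = 931047/96959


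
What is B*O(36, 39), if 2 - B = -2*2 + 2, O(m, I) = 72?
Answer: 288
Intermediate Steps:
B = 4 (B = 2 - (-2*2 + 2) = 2 - (-4 + 2) = 2 - 1*(-2) = 2 + 2 = 4)
B*O(36, 39) = 4*72 = 288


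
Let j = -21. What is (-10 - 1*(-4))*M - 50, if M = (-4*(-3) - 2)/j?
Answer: -330/7 ≈ -47.143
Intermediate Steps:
M = -10/21 (M = (-4*(-3) - 2)/(-21) = (12 - 2)*(-1/21) = 10*(-1/21) = -10/21 ≈ -0.47619)
(-10 - 1*(-4))*M - 50 = (-10 - 1*(-4))*(-10/21) - 50 = (-10 + 4)*(-10/21) - 50 = -6*(-10/21) - 50 = 20/7 - 50 = -330/7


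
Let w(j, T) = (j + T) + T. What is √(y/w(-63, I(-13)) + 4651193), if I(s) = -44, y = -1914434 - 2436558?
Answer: √106708851385/151 ≈ 2163.3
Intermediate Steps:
y = -4350992
w(j, T) = j + 2*T (w(j, T) = (T + j) + T = j + 2*T)
√(y/w(-63, I(-13)) + 4651193) = √(-4350992/(-63 + 2*(-44)) + 4651193) = √(-4350992/(-63 - 88) + 4651193) = √(-4350992/(-151) + 4651193) = √(-4350992*(-1/151) + 4651193) = √(4350992/151 + 4651193) = √(706681135/151) = √106708851385/151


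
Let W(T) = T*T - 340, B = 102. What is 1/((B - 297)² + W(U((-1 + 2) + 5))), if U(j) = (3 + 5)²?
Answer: 1/41781 ≈ 2.3934e-5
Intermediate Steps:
U(j) = 64 (U(j) = 8² = 64)
W(T) = -340 + T² (W(T) = T² - 340 = -340 + T²)
1/((B - 297)² + W(U((-1 + 2) + 5))) = 1/((102 - 297)² + (-340 + 64²)) = 1/((-195)² + (-340 + 4096)) = 1/(38025 + 3756) = 1/41781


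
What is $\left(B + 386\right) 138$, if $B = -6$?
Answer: $52440$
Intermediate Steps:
$\left(B + 386\right) 138 = \left(-6 + 386\right) 138 = 380 \cdot 138 = 52440$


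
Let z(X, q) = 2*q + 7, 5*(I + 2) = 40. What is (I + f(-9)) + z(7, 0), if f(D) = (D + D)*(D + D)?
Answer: 337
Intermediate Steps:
I = 6 (I = -2 + (⅕)*40 = -2 + 8 = 6)
z(X, q) = 7 + 2*q
f(D) = 4*D² (f(D) = (2*D)*(2*D) = 4*D²)
(I + f(-9)) + z(7, 0) = (6 + 4*(-9)²) + (7 + 2*0) = (6 + 4*81) + (7 + 0) = (6 + 324) + 7 = 330 + 7 = 337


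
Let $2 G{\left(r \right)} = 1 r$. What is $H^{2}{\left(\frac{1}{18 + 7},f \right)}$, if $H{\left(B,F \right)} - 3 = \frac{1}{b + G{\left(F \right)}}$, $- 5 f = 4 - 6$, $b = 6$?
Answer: $\frac{9604}{961} \approx 9.9938$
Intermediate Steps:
$G{\left(r \right)} = \frac{r}{2}$ ($G{\left(r \right)} = \frac{1 r}{2} = \frac{r}{2}$)
$f = \frac{2}{5}$ ($f = - \frac{4 - 6}{5} = \left(- \frac{1}{5}\right) \left(-2\right) = \frac{2}{5} \approx 0.4$)
$H{\left(B,F \right)} = 3 + \frac{1}{6 + \frac{F}{2}}$
$H^{2}{\left(\frac{1}{18 + 7},f \right)} = \left(\frac{38 + 3 \cdot \frac{2}{5}}{12 + \frac{2}{5}}\right)^{2} = \left(\frac{38 + \frac{6}{5}}{\frac{62}{5}}\right)^{2} = \left(\frac{5}{62} \cdot \frac{196}{5}\right)^{2} = \left(\frac{98}{31}\right)^{2} = \frac{9604}{961}$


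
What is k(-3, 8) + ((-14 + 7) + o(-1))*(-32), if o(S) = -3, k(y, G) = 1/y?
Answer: 959/3 ≈ 319.67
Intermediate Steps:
k(-3, 8) + ((-14 + 7) + o(-1))*(-32) = 1/(-3) + ((-14 + 7) - 3)*(-32) = -⅓ + (-7 - 3)*(-32) = -⅓ - 10*(-32) = -⅓ + 320 = 959/3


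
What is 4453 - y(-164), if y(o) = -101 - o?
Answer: 4390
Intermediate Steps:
4453 - y(-164) = 4453 - (-101 - 1*(-164)) = 4453 - (-101 + 164) = 4453 - 1*63 = 4453 - 63 = 4390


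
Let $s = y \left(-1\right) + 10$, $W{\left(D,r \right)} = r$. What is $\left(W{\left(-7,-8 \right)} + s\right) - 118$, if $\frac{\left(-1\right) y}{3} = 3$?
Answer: $-107$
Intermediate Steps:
$y = -9$ ($y = \left(-3\right) 3 = -9$)
$s = 19$ ($s = \left(-9\right) \left(-1\right) + 10 = 9 + 10 = 19$)
$\left(W{\left(-7,-8 \right)} + s\right) - 118 = \left(-8 + 19\right) - 118 = 11 - 118 = -107$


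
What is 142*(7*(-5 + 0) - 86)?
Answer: -17182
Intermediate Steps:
142*(7*(-5 + 0) - 86) = 142*(7*(-5) - 86) = 142*(-35 - 86) = 142*(-121) = -17182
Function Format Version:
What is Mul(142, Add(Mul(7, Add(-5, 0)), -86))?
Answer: -17182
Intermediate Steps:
Mul(142, Add(Mul(7, Add(-5, 0)), -86)) = Mul(142, Add(Mul(7, -5), -86)) = Mul(142, Add(-35, -86)) = Mul(142, -121) = -17182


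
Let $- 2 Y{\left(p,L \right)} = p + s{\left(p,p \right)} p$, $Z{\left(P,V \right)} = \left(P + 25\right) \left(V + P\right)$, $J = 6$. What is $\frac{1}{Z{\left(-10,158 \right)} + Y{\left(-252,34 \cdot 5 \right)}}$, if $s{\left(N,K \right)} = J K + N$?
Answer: $- \frac{1}{219918} \approx -4.5471 \cdot 10^{-6}$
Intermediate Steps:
$s{\left(N,K \right)} = N + 6 K$ ($s{\left(N,K \right)} = 6 K + N = N + 6 K$)
$Z{\left(P,V \right)} = \left(25 + P\right) \left(P + V\right)$
$Y{\left(p,L \right)} = - \frac{7 p^{2}}{2} - \frac{p}{2}$ ($Y{\left(p,L \right)} = - \frac{p + \left(p + 6 p\right) p}{2} = - \frac{p + 7 p p}{2} = - \frac{p + 7 p^{2}}{2} = - \frac{7 p^{2}}{2} - \frac{p}{2}$)
$\frac{1}{Z{\left(-10,158 \right)} + Y{\left(-252,34 \cdot 5 \right)}} = \frac{1}{\left(\left(-10\right)^{2} + 25 \left(-10\right) + 25 \cdot 158 - 1580\right) - - 126 \left(1 + 7 \left(-252\right)\right)} = \frac{1}{\left(100 - 250 + 3950 - 1580\right) - - 126 \left(1 - 1764\right)} = \frac{1}{2220 - \left(-126\right) \left(-1763\right)} = \frac{1}{2220 - 222138} = \frac{1}{-219918} = - \frac{1}{219918}$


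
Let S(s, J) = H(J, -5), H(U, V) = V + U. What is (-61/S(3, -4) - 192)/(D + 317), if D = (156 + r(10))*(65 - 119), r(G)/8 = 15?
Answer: 1667/131283 ≈ 0.012698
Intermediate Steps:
H(U, V) = U + V
S(s, J) = -5 + J (S(s, J) = J - 5 = -5 + J)
r(G) = 120 (r(G) = 8*15 = 120)
D = -14904 (D = (156 + 120)*(65 - 119) = 276*(-54) = -14904)
(-61/S(3, -4) - 192)/(D + 317) = (-61/(-5 - 4) - 192)/(-14904 + 317) = (-61/(-9) - 192)/(-14587) = (-61*(-1/9) - 192)*(-1/14587) = (61/9 - 192)*(-1/14587) = -1667/9*(-1/14587) = 1667/131283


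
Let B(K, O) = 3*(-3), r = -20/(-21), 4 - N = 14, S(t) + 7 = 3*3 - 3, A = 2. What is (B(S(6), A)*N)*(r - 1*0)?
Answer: 600/7 ≈ 85.714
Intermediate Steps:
S(t) = -1 (S(t) = -7 + (3*3 - 3) = -7 + (9 - 3) = -7 + 6 = -1)
N = -10 (N = 4 - 1*14 = 4 - 14 = -10)
r = 20/21 (r = -20*(-1/21) = 20/21 ≈ 0.95238)
B(K, O) = -9
(B(S(6), A)*N)*(r - 1*0) = (-9*(-10))*(20/21 - 1*0) = 90*(20/21 + 0) = 90*(20/21) = 600/7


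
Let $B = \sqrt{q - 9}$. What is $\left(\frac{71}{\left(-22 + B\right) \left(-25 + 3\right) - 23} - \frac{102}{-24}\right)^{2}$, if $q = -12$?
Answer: $\frac{3 \left(2024836 \sqrt{21} + 21004415 i\right)}{16 \left(20284 \sqrt{21} + 202357 i\right)} \approx 19.332 + 0.28267 i$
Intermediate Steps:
$B = i \sqrt{21}$ ($B = \sqrt{-12 - 9} = \sqrt{-21} = i \sqrt{21} \approx 4.5826 i$)
$\left(\frac{71}{\left(-22 + B\right) \left(-25 + 3\right) - 23} - \frac{102}{-24}\right)^{2} = \left(\frac{71}{\left(-22 + i \sqrt{21}\right) \left(-25 + 3\right) - 23} - \frac{102}{-24}\right)^{2} = \left(\frac{71}{\left(-22 + i \sqrt{21}\right) \left(-22\right) - 23} - - \frac{17}{4}\right)^{2} = \left(\frac{71}{\left(484 - 22 i \sqrt{21}\right) - 23} + \frac{17}{4}\right)^{2} = \left(\frac{71}{461 - 22 i \sqrt{21}} + \frac{17}{4}\right)^{2} = \left(\frac{17}{4} + \frac{71}{461 - 22 i \sqrt{21}}\right)^{2}$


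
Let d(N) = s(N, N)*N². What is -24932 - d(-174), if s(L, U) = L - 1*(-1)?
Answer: 5212816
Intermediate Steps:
s(L, U) = 1 + L (s(L, U) = L + 1 = 1 + L)
d(N) = N²*(1 + N) (d(N) = (1 + N)*N² = N²*(1 + N))
-24932 - d(-174) = -24932 - (-174)²*(1 - 174) = -24932 - 30276*(-173) = -24932 - 1*(-5237748) = -24932 + 5237748 = 5212816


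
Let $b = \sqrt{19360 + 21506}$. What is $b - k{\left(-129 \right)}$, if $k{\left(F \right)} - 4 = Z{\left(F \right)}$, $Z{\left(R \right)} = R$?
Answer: $125 + 7 \sqrt{834} \approx 327.15$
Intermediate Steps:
$k{\left(F \right)} = 4 + F$
$b = 7 \sqrt{834}$ ($b = \sqrt{40866} = 7 \sqrt{834} \approx 202.15$)
$b - k{\left(-129 \right)} = 7 \sqrt{834} - \left(4 - 129\right) = 7 \sqrt{834} - -125 = 7 \sqrt{834} + 125 = 125 + 7 \sqrt{834}$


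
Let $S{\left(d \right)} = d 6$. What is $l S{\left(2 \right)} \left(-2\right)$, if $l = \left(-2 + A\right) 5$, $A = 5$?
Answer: $-360$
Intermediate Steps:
$S{\left(d \right)} = 6 d$
$l = 15$ ($l = \left(-2 + 5\right) 5 = 3 \cdot 5 = 15$)
$l S{\left(2 \right)} \left(-2\right) = 15 \cdot 6 \cdot 2 \left(-2\right) = 15 \cdot 12 \left(-2\right) = 180 \left(-2\right) = -360$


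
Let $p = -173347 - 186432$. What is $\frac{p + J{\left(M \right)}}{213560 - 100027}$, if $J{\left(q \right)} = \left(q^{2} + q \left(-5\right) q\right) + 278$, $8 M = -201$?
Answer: $- \frac{5792417}{1816528} \approx -3.1887$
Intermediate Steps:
$M = - \frac{201}{8}$ ($M = \frac{1}{8} \left(-201\right) = - \frac{201}{8} \approx -25.125$)
$J{\left(q \right)} = 278 - 4 q^{2}$ ($J{\left(q \right)} = \left(q^{2} + - 5 q q\right) + 278 = \left(q^{2} - 5 q^{2}\right) + 278 = - 4 q^{2} + 278 = 278 - 4 q^{2}$)
$p = -359779$
$\frac{p + J{\left(M \right)}}{213560 - 100027} = \frac{-359779 + \left(278 - 4 \left(- \frac{201}{8}\right)^{2}\right)}{213560 - 100027} = \frac{-359779 + \left(278 - \frac{40401}{16}\right)}{113533} = \left(-359779 + \left(278 - \frac{40401}{16}\right)\right) \frac{1}{113533} = \left(-359779 - \frac{35953}{16}\right) \frac{1}{113533} = \left(- \frac{5792417}{16}\right) \frac{1}{113533} = - \frac{5792417}{1816528}$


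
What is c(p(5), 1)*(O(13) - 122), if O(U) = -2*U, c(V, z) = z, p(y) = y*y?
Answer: -148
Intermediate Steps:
p(y) = y²
c(p(5), 1)*(O(13) - 122) = 1*(-2*13 - 122) = 1*(-26 - 122) = 1*(-148) = -148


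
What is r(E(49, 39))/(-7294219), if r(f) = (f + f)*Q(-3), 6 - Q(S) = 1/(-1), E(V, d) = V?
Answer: -686/7294219 ≈ -9.4047e-5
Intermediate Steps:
Q(S) = 7 (Q(S) = 6 - 1/(-1) = 6 - 1*(-1) = 6 + 1 = 7)
r(f) = 14*f (r(f) = (f + f)*7 = (2*f)*7 = 14*f)
r(E(49, 39))/(-7294219) = (14*49)/(-7294219) = 686*(-1/7294219) = -686/7294219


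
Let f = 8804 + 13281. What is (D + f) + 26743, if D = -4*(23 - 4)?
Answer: 48752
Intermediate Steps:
D = -76 (D = -4*19 = -76)
f = 22085
(D + f) + 26743 = (-76 + 22085) + 26743 = 22009 + 26743 = 48752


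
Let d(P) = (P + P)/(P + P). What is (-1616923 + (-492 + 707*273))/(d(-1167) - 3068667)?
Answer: 712202/1534333 ≈ 0.46418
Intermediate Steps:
d(P) = 1 (d(P) = (2*P)/((2*P)) = (2*P)*(1/(2*P)) = 1)
(-1616923 + (-492 + 707*273))/(d(-1167) - 3068667) = (-1616923 + (-492 + 707*273))/(1 - 3068667) = (-1616923 + (-492 + 193011))/(-3068666) = (-1616923 + 192519)*(-1/3068666) = -1424404*(-1/3068666) = 712202/1534333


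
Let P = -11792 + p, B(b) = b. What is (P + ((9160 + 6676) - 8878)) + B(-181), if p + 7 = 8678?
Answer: 3656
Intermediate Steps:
p = 8671 (p = -7 + 8678 = 8671)
P = -3121 (P = -11792 + 8671 = -3121)
(P + ((9160 + 6676) - 8878)) + B(-181) = (-3121 + ((9160 + 6676) - 8878)) - 181 = (-3121 + (15836 - 8878)) - 181 = (-3121 + 6958) - 181 = 3837 - 181 = 3656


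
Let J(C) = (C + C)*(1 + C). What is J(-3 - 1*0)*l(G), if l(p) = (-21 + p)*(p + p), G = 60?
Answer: 56160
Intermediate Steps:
J(C) = 2*C*(1 + C) (J(C) = (2*C)*(1 + C) = 2*C*(1 + C))
l(p) = 2*p*(-21 + p) (l(p) = (-21 + p)*(2*p) = 2*p*(-21 + p))
J(-3 - 1*0)*l(G) = (2*(-3 - 1*0)*(1 + (-3 - 1*0)))*(2*60*(-21 + 60)) = (2*(-3 + 0)*(1 + (-3 + 0)))*(2*60*39) = (2*(-3)*(1 - 3))*4680 = (2*(-3)*(-2))*4680 = 12*4680 = 56160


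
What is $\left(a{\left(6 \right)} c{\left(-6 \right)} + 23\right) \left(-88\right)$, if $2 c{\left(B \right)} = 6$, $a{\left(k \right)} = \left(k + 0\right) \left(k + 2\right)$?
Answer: $-14696$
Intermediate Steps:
$a{\left(k \right)} = k \left(2 + k\right)$
$c{\left(B \right)} = 3$ ($c{\left(B \right)} = \frac{1}{2} \cdot 6 = 3$)
$\left(a{\left(6 \right)} c{\left(-6 \right)} + 23\right) \left(-88\right) = \left(6 \left(2 + 6\right) 3 + 23\right) \left(-88\right) = \left(6 \cdot 8 \cdot 3 + 23\right) \left(-88\right) = \left(48 \cdot 3 + 23\right) \left(-88\right) = \left(144 + 23\right) \left(-88\right) = 167 \left(-88\right) = -14696$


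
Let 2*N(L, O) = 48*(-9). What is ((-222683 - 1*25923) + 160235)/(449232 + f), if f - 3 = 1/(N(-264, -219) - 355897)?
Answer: -31470061923/159978423554 ≈ -0.19671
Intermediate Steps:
N(L, O) = -216 (N(L, O) = (48*(-9))/2 = (½)*(-432) = -216)
f = 1068338/356113 (f = 3 + 1/(-216 - 355897) = 3 + 1/(-356113) = 3 - 1/356113 = 1068338/356113 ≈ 3.0000)
((-222683 - 1*25923) + 160235)/(449232 + f) = ((-222683 - 1*25923) + 160235)/(449232 + 1068338/356113) = ((-222683 - 25923) + 160235)/(159978423554/356113) = (-248606 + 160235)*(356113/159978423554) = -88371*356113/159978423554 = -31470061923/159978423554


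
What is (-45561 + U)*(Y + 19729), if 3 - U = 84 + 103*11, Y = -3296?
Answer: -768653575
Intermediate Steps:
U = -1214 (U = 3 - (84 + 103*11) = 3 - (84 + 1133) = 3 - 1*1217 = 3 - 1217 = -1214)
(-45561 + U)*(Y + 19729) = (-45561 - 1214)*(-3296 + 19729) = -46775*16433 = -768653575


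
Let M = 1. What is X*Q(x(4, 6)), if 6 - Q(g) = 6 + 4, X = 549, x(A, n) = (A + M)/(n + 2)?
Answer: -2196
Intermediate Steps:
x(A, n) = (1 + A)/(2 + n) (x(A, n) = (A + 1)/(n + 2) = (1 + A)/(2 + n))
Q(g) = -4 (Q(g) = 6 - (6 + 4) = 6 - 1*10 = 6 - 10 = -4)
X*Q(x(4, 6)) = 549*(-4) = -2196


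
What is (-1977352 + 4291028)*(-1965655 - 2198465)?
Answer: -9634424505120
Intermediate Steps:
(-1977352 + 4291028)*(-1965655 - 2198465) = 2313676*(-4164120) = -9634424505120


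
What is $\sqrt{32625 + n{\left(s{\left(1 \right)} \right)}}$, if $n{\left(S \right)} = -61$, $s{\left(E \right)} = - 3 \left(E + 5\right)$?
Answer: $2 \sqrt{8141} \approx 180.46$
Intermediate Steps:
$s{\left(E \right)} = -15 - 3 E$ ($s{\left(E \right)} = - 3 \left(5 + E\right) = -15 - 3 E$)
$\sqrt{32625 + n{\left(s{\left(1 \right)} \right)}} = \sqrt{32625 - 61} = \sqrt{32564} = 2 \sqrt{8141}$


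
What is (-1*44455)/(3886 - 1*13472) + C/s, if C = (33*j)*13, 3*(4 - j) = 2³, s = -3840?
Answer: 20653001/4601280 ≈ 4.4885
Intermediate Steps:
j = 4/3 (j = 4 - ⅓*2³ = 4 - ⅓*8 = 4 - 8/3 = 4/3 ≈ 1.3333)
C = 572 (C = (33*(4/3))*13 = 44*13 = 572)
(-1*44455)/(3886 - 1*13472) + C/s = (-1*44455)/(3886 - 1*13472) + 572/(-3840) = -44455/(3886 - 13472) + 572*(-1/3840) = -44455/(-9586) - 143/960 = -44455*(-1/9586) - 143/960 = 44455/9586 - 143/960 = 20653001/4601280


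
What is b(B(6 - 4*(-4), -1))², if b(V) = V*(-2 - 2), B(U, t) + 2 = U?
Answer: 6400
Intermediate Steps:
B(U, t) = -2 + U
b(V) = -4*V (b(V) = V*(-4) = -4*V)
b(B(6 - 4*(-4), -1))² = (-4*(-2 + (6 - 4*(-4))))² = (-4*(-2 + (6 + 16)))² = (-4*(-2 + 22))² = (-4*20)² = (-80)² = 6400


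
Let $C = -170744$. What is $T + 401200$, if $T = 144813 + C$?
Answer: $375269$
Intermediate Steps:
$T = -25931$ ($T = 144813 - 170744 = -25931$)
$T + 401200 = -25931 + 401200 = 375269$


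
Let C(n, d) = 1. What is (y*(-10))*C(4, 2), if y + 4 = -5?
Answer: 90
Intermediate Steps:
y = -9 (y = -4 - 5 = -9)
(y*(-10))*C(4, 2) = -9*(-10)*1 = 90*1 = 90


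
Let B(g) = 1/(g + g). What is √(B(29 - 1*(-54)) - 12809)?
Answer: I*√352964638/166 ≈ 113.18*I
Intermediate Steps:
B(g) = 1/(2*g)
√(B(29 - 1*(-54)) - 12809) = √(1/(2*(29 - 1*(-54))) - 12809) = √(1/(2*(29 + 54)) - 12809) = √((½)/83 - 12809) = √((½)*(1/83) - 12809) = √(1/166 - 12809) = √(-2126293/166) = I*√352964638/166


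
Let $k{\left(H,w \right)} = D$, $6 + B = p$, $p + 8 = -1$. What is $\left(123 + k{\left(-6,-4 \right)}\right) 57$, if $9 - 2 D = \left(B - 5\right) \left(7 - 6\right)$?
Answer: $\frac{15675}{2} \approx 7837.5$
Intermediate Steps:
$p = -9$ ($p = -8 - 1 = -9$)
$B = -15$ ($B = -6 - 9 = -15$)
$D = \frac{29}{2}$ ($D = \frac{9}{2} - \frac{\left(-15 - 5\right) \left(7 - 6\right)}{2} = \frac{9}{2} - \frac{\left(-20\right) 1}{2} = \frac{9}{2} - -10 = \frac{9}{2} + 10 = \frac{29}{2} \approx 14.5$)
$k{\left(H,w \right)} = \frac{29}{2}$
$\left(123 + k{\left(-6,-4 \right)}\right) 57 = \left(123 + \frac{29}{2}\right) 57 = \frac{275}{2} \cdot 57 = \frac{15675}{2}$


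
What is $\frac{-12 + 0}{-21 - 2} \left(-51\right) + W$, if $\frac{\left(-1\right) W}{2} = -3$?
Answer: $- \frac{474}{23} \approx -20.609$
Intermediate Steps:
$W = 6$ ($W = \left(-2\right) \left(-3\right) = 6$)
$\frac{-12 + 0}{-21 - 2} \left(-51\right) + W = \frac{-12 + 0}{-21 - 2} \left(-51\right) + 6 = - \frac{12}{-23} \left(-51\right) + 6 = \left(-12\right) \left(- \frac{1}{23}\right) \left(-51\right) + 6 = \frac{12}{23} \left(-51\right) + 6 = - \frac{612}{23} + 6 = - \frac{474}{23}$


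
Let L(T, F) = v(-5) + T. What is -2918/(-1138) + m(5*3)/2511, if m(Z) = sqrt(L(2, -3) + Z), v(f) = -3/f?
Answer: 1459/569 + 2*sqrt(110)/12555 ≈ 2.5658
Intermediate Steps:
L(T, F) = 3/5 + T (L(T, F) = -3/(-5) + T = -3*(-1/5) + T = 3/5 + T)
m(Z) = sqrt(13/5 + Z) (m(Z) = sqrt((3/5 + 2) + Z) = sqrt(13/5 + Z))
-2918/(-1138) + m(5*3)/2511 = -2918/(-1138) + (sqrt(65 + 25*(5*3))/5)/2511 = -2918*(-1/1138) + (sqrt(65 + 25*15)/5)*(1/2511) = 1459/569 + (sqrt(65 + 375)/5)*(1/2511) = 1459/569 + (sqrt(440)/5)*(1/2511) = 1459/569 + ((2*sqrt(110))/5)*(1/2511) = 1459/569 + (2*sqrt(110)/5)*(1/2511) = 1459/569 + 2*sqrt(110)/12555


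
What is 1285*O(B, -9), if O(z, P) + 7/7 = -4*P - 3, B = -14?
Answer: 41120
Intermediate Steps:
O(z, P) = -4 - 4*P (O(z, P) = -1 + (-4*P - 3) = -1 + (-3 - 4*P) = -4 - 4*P)
1285*O(B, -9) = 1285*(-4 - 4*(-9)) = 1285*(-4 + 36) = 1285*32 = 41120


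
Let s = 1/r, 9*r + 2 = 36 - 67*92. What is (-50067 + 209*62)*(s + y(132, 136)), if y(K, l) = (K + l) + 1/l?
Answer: -4145653198457/416840 ≈ -9.9454e+6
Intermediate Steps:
r = -6130/9 (r = -2/9 + (36 - 67*92)/9 = -2/9 + (36 - 6164)/9 = -2/9 + (1/9)*(-6128) = -2/9 - 6128/9 = -6130/9 ≈ -681.11)
y(K, l) = K + l + 1/l
s = -9/6130 (s = 1/(-6130/9) = -9/6130 ≈ -0.0014682)
(-50067 + 209*62)*(s + y(132, 136)) = (-50067 + 209*62)*(-9/6130 + (132 + 136 + 1/136)) = (-50067 + 12958)*(-9/6130 + (132 + 136 + 1/136)) = -37109*(-9/6130 + 36449/136) = -37109*111715573/416840 = -4145653198457/416840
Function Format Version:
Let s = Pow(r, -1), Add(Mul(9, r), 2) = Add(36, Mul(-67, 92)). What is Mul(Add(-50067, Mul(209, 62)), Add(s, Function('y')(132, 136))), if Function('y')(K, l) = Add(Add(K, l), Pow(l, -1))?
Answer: Rational(-4145653198457, 416840) ≈ -9.9454e+6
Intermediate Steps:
r = Rational(-6130, 9) (r = Add(Rational(-2, 9), Mul(Rational(1, 9), Add(36, Mul(-67, 92)))) = Add(Rational(-2, 9), Mul(Rational(1, 9), Add(36, -6164))) = Add(Rational(-2, 9), Mul(Rational(1, 9), -6128)) = Add(Rational(-2, 9), Rational(-6128, 9)) = Rational(-6130, 9) ≈ -681.11)
Function('y')(K, l) = Add(K, l, Pow(l, -1))
s = Rational(-9, 6130) (s = Pow(Rational(-6130, 9), -1) = Rational(-9, 6130) ≈ -0.0014682)
Mul(Add(-50067, Mul(209, 62)), Add(s, Function('y')(132, 136))) = Mul(Add(-50067, Mul(209, 62)), Add(Rational(-9, 6130), Add(132, 136, Pow(136, -1)))) = Mul(Add(-50067, 12958), Add(Rational(-9, 6130), Add(132, 136, Rational(1, 136)))) = Mul(-37109, Add(Rational(-9, 6130), Rational(36449, 136))) = Mul(-37109, Rational(111715573, 416840)) = Rational(-4145653198457, 416840)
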